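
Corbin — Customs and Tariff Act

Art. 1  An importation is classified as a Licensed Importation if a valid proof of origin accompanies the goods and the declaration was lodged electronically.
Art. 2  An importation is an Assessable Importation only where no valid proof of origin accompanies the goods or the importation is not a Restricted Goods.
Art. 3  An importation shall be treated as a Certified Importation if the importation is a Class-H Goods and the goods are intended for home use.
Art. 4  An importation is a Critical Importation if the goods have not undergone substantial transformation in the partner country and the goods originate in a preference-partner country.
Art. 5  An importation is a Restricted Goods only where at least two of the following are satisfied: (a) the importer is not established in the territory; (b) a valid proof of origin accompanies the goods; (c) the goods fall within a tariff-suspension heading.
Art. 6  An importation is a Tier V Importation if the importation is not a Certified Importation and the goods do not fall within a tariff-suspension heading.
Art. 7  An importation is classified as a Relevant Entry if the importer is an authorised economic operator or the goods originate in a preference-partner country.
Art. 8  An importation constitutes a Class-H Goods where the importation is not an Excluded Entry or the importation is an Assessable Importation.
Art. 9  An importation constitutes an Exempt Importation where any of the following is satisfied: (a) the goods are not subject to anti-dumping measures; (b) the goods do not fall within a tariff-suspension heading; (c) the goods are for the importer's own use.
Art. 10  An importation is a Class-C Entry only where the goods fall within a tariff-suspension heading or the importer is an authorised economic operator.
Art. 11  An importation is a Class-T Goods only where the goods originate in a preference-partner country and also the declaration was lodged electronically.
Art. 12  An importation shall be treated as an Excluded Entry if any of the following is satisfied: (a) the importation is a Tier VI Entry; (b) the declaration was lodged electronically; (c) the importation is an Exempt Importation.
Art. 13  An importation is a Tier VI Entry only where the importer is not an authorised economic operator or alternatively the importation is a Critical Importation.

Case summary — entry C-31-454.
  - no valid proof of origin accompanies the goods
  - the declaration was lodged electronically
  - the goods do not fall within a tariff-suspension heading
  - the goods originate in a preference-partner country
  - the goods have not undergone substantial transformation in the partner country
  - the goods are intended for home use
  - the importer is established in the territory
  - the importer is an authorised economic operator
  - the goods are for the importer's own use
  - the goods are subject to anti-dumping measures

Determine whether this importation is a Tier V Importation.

No

article 4 — Critical Importation: [the goods have not undergone substantial transformation in the partner country? yes] AND [the goods originate in a preference-partner country? yes] → satisfied.
article 13 — Tier VI Entry: [the importer is not an authorised economic operator? no] OR [Critical Importation (article 4)? yes] → satisfied.
article 9 — Exempt Importation: [the goods are not subject to anti-dumping measures? no] OR [the goods do not fall within a tariff-suspension heading? yes] OR [the goods are for the importer's own use? yes] → satisfied.
article 12 — Excluded Entry: [Tier VI Entry (article 13)? yes] OR [the declaration was lodged electronically? yes] OR [Exempt Importation (article 9)? yes] → satisfied.
article 5 — Restricted Goods: the importer is not established in the territory? no; a valid proof of origin accompanies the goods? no; the goods fall within a tariff-suspension heading? no — 0 of 3 hold (need ≥2) → not satisfied.
article 2 — Assessable Importation: [no valid proof of origin accompanies the goods? yes] OR [not a Restricted Goods (article 5)? yes] → satisfied.
article 8 — Class-H Goods: [not an Excluded Entry (article 12)? no] OR [Assessable Importation (article 2)? yes] → satisfied.
article 3 — Certified Importation: [Class-H Goods (article 8)? yes] AND [the goods are intended for home use? yes] → satisfied.
article 6 — Tier V Importation: [not a Certified Importation (article 3)? no] AND [the goods do not fall within a tariff-suspension heading? yes] → not satisfied.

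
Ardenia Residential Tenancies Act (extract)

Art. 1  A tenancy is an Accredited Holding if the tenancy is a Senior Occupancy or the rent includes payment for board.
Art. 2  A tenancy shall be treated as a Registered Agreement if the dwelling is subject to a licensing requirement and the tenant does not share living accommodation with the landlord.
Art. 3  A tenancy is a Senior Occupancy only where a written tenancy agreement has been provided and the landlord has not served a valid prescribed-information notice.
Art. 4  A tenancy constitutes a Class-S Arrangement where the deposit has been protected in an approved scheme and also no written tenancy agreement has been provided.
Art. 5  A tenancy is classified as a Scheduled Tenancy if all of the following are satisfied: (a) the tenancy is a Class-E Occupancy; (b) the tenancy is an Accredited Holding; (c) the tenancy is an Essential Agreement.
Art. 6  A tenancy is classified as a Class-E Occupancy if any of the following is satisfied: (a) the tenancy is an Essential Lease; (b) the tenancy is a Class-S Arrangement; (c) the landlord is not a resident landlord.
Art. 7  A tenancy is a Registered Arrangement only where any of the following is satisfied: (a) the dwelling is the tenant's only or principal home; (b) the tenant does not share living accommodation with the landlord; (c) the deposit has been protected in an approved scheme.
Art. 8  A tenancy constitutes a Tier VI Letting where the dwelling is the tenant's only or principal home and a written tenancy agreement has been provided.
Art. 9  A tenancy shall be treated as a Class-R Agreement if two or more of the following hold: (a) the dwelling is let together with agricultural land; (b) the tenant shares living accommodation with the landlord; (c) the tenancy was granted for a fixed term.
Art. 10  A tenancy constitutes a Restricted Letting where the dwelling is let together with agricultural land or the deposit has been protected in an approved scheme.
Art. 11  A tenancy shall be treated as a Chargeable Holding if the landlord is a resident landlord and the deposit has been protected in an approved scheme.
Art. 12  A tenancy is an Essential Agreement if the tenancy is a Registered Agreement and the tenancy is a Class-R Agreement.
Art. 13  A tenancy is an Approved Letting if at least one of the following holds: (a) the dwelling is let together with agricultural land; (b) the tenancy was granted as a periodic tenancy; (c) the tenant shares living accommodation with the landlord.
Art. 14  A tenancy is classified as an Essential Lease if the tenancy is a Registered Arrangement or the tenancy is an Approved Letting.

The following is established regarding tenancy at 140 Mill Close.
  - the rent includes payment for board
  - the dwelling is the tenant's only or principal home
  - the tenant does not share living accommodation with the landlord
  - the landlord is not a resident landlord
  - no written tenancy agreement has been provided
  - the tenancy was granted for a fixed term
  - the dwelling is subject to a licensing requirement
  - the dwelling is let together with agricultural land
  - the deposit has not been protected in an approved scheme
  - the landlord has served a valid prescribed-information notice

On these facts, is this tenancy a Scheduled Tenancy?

Yes

article 7 — Registered Arrangement: [the dwelling is the tenant's only or principal home? yes] OR [the tenant does not share living accommodation with the landlord? yes] OR [the deposit has been protected in an approved scheme? no] → satisfied.
article 13 — Approved Letting: [the dwelling is let together with agricultural land? yes] OR [the tenancy was granted as a periodic tenancy? no] OR [the tenant shares living accommodation with the landlord? no] → satisfied.
article 14 — Essential Lease: [Registered Arrangement (article 7)? yes] OR [Approved Letting (article 13)? yes] → satisfied.
article 4 — Class-S Arrangement: [the deposit has been protected in an approved scheme? no] AND [no written tenancy agreement has been provided? yes] → not satisfied.
article 6 — Class-E Occupancy: [Essential Lease (article 14)? yes] OR [Class-S Arrangement (article 4)? no] OR [the landlord is not a resident landlord? yes] → satisfied.
article 3 — Senior Occupancy: [a written tenancy agreement has been provided? no] AND [the landlord has not served a valid prescribed-information notice? no] → not satisfied.
article 1 — Accredited Holding: [Senior Occupancy (article 3)? no] OR [the rent includes payment for board? yes] → satisfied.
article 2 — Registered Agreement: [the dwelling is subject to a licensing requirement? yes] AND [the tenant does not share living accommodation with the landlord? yes] → satisfied.
article 9 — Class-R Agreement: the dwelling is let together with agricultural land? yes; the tenant shares living accommodation with the landlord? no; the tenancy was granted for a fixed term? yes — 2 of 3 hold (need ≥2) → satisfied.
article 12 — Essential Agreement: [Registered Agreement (article 2)? yes] AND [Class-R Agreement (article 9)? yes] → satisfied.
article 5 — Scheduled Tenancy: [Class-E Occupancy (article 6)? yes] AND [Accredited Holding (article 1)? yes] AND [Essential Agreement (article 12)? yes] → satisfied.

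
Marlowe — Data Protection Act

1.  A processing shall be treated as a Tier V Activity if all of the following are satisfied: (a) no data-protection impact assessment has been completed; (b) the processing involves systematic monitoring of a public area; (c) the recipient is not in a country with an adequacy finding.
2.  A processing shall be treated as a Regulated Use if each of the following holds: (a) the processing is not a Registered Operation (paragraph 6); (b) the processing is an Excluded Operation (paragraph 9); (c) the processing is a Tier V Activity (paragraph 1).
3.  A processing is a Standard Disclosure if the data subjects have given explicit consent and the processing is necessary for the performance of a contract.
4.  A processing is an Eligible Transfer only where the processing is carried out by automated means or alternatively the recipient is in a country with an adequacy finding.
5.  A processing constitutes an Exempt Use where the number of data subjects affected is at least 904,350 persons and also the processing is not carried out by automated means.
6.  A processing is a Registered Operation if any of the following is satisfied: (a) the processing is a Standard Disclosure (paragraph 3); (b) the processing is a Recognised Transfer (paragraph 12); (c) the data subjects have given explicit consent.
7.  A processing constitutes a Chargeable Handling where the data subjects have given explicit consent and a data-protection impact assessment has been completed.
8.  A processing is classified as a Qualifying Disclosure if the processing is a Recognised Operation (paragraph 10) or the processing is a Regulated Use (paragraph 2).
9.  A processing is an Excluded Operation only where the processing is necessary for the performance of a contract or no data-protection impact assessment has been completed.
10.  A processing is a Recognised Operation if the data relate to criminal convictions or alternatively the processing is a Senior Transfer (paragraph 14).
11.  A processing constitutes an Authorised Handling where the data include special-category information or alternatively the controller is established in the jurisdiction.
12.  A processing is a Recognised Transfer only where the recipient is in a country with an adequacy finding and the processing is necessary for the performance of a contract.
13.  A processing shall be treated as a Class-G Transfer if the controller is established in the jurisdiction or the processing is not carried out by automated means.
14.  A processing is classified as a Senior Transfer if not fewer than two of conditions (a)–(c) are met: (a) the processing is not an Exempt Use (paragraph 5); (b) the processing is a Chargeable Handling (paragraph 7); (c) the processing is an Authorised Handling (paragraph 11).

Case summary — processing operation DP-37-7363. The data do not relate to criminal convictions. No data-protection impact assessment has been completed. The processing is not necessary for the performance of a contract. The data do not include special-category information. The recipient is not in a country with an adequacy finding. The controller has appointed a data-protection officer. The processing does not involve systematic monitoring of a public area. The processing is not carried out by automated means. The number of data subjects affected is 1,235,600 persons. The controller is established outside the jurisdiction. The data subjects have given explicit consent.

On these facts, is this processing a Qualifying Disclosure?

No

paragraph 5 — Exempt Use: [number of data subjects affected: 1,235,600 persons ≥ 904,350 persons? yes] AND [the processing is not carried out by automated means? yes] → satisfied.
paragraph 7 — Chargeable Handling: [the data subjects have given explicit consent? yes] AND [a data-protection impact assessment has been completed? no] → not satisfied.
paragraph 11 — Authorised Handling: [the data include special-category information? no] OR [the controller is established in the jurisdiction? no] → not satisfied.
paragraph 14 — Senior Transfer: not an Exempt Use (paragraph 5)? no; Chargeable Handling (paragraph 7)? no; Authorised Handling (paragraph 11)? no — 0 of 3 hold (need ≥2) → not satisfied.
paragraph 10 — Recognised Operation: [the data relate to criminal convictions? no] OR [Senior Transfer (paragraph 14)? no] → not satisfied.
paragraph 3 — Standard Disclosure: [the data subjects have given explicit consent? yes] AND [the processing is necessary for the performance of a contract? no] → not satisfied.
paragraph 12 — Recognised Transfer: [the recipient is in a country with an adequacy finding? no] AND [the processing is necessary for the performance of a contract? no] → not satisfied.
paragraph 6 — Registered Operation: [Standard Disclosure (paragraph 3)? no] OR [Recognised Transfer (paragraph 12)? no] OR [the data subjects have given explicit consent? yes] → satisfied.
paragraph 9 — Excluded Operation: [the processing is necessary for the performance of a contract? no] OR [no data-protection impact assessment has been completed? yes] → satisfied.
paragraph 1 — Tier V Activity: [no data-protection impact assessment has been completed? yes] AND [the processing involves systematic monitoring of a public area? no] AND [the recipient is not in a country with an adequacy finding? yes] → not satisfied.
paragraph 2 — Regulated Use: [not a Registered Operation (paragraph 6)? no] AND [Excluded Operation (paragraph 9)? yes] AND [Tier V Activity (paragraph 1)? no] → not satisfied.
paragraph 8 — Qualifying Disclosure: [Recognised Operation (paragraph 10)? no] OR [Regulated Use (paragraph 2)? no] → not satisfied.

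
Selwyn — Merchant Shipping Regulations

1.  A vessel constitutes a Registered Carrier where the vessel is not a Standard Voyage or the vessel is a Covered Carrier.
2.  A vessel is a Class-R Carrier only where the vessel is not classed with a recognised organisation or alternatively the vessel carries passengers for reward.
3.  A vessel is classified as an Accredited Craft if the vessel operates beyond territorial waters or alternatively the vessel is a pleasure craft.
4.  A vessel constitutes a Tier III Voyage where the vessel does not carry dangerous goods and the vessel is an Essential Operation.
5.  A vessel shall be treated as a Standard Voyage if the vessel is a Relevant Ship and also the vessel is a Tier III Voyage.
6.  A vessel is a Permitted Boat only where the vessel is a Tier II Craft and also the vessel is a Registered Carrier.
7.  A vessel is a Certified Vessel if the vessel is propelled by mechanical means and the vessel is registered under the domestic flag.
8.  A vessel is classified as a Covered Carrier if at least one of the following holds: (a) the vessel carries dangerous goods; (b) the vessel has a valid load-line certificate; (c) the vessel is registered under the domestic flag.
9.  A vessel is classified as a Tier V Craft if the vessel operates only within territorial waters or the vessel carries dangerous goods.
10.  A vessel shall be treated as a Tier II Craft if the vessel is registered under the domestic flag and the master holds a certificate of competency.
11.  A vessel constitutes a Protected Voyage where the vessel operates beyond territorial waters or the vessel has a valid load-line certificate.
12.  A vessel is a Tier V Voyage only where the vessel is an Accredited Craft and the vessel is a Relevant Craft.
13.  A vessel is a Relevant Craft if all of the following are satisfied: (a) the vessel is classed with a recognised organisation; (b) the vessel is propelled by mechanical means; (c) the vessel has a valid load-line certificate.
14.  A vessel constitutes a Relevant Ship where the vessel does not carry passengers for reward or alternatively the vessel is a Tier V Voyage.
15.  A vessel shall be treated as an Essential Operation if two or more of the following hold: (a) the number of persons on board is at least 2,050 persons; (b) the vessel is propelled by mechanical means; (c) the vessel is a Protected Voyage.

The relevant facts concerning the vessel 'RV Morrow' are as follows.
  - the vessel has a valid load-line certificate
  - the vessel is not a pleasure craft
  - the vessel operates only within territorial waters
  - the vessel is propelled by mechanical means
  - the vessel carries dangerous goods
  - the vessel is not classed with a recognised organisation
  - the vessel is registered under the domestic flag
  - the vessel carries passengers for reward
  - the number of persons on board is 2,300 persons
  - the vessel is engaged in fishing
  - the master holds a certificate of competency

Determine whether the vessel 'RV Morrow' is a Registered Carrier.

paragraph 3 — Accredited Craft: [the vessel operates beyond territorial waters? no] OR [the vessel is a pleasure craft? no] → not satisfied.
paragraph 13 — Relevant Craft: [the vessel is classed with a recognised organisation? no] AND [the vessel is propelled by mechanical means? yes] AND [the vessel has a valid load-line certificate? yes] → not satisfied.
paragraph 12 — Tier V Voyage: [Accredited Craft (paragraph 3)? no] AND [Relevant Craft (paragraph 13)? no] → not satisfied.
paragraph 14 — Relevant Ship: [the vessel does not carry passengers for reward? no] OR [Tier V Voyage (paragraph 12)? no] → not satisfied.
paragraph 11 — Protected Voyage: [the vessel operates beyond territorial waters? no] OR [the vessel has a valid load-line certificate? yes] → satisfied.
paragraph 15 — Essential Operation: number of persons on board: 2,300 persons ≥ 2,050 persons? yes; the vessel is propelled by mechanical means? yes; Protected Voyage (paragraph 11)? yes — 3 of 3 hold (need ≥2) → satisfied.
paragraph 4 — Tier III Voyage: [the vessel does not carry dangerous goods? no] AND [Essential Operation (paragraph 15)? yes] → not satisfied.
paragraph 5 — Standard Voyage: [Relevant Ship (paragraph 14)? no] AND [Tier III Voyage (paragraph 4)? no] → not satisfied.
paragraph 8 — Covered Carrier: [the vessel carries dangerous goods? yes] OR [the vessel has a valid load-line certificate? yes] OR [the vessel is registered under the domestic flag? yes] → satisfied.
paragraph 1 — Registered Carrier: [not a Standard Voyage (paragraph 5)? yes] OR [Covered Carrier (paragraph 8)? yes] → satisfied.

Yes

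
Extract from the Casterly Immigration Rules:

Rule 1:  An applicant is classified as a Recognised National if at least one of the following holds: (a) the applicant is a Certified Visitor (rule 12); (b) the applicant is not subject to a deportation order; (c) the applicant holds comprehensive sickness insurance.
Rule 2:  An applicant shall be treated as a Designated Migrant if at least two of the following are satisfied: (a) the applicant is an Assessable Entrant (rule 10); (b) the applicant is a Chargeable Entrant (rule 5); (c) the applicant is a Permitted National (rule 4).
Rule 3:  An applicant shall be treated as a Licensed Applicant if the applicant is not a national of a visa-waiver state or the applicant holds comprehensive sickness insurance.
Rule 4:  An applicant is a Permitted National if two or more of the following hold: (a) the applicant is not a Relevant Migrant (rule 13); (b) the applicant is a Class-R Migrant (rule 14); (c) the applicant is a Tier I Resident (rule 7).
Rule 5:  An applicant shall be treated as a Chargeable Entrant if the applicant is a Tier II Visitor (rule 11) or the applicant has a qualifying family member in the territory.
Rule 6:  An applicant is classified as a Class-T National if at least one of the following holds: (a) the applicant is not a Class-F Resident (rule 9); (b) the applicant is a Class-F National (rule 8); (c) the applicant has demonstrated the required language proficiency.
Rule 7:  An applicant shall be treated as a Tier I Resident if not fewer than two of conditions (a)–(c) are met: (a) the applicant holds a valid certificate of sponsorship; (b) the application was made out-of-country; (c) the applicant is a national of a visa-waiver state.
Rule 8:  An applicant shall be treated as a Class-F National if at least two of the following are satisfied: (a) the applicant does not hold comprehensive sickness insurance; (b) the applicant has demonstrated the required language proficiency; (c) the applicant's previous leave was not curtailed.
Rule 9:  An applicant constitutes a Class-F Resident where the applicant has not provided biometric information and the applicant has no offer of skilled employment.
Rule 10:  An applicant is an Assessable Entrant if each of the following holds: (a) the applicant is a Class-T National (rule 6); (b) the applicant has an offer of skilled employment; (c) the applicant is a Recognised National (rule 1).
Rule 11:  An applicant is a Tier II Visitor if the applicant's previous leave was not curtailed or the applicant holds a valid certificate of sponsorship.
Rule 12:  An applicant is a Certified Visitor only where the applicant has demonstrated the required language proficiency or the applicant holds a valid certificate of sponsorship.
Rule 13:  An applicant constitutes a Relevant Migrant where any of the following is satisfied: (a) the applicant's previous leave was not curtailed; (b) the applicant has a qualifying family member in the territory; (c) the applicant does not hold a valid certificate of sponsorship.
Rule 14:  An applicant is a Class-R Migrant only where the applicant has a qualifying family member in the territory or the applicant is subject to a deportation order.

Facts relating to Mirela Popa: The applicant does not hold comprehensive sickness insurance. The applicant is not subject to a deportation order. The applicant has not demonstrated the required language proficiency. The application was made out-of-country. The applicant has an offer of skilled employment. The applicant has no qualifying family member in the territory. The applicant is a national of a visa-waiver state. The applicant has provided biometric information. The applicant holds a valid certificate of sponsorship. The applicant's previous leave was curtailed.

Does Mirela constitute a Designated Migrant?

rule 9 — Class-F Resident: [the applicant has not provided biometric information? no] AND [the applicant has no offer of skilled employment? no] → not satisfied.
rule 8 — Class-F National: the applicant does not hold comprehensive sickness insurance? yes; the applicant has demonstrated the required language proficiency? no; the applicant's previous leave was not curtailed? no — 1 of 3 hold (need ≥2) → not satisfied.
rule 6 — Class-T National: [not a Class-F Resident (rule 9)? yes] OR [Class-F National (rule 8)? no] OR [the applicant has demonstrated the required language proficiency? no] → satisfied.
rule 12 — Certified Visitor: [the applicant has demonstrated the required language proficiency? no] OR [the applicant holds a valid certificate of sponsorship? yes] → satisfied.
rule 1 — Recognised National: [Certified Visitor (rule 12)? yes] OR [the applicant is not subject to a deportation order? yes] OR [the applicant holds comprehensive sickness insurance? no] → satisfied.
rule 10 — Assessable Entrant: [Class-T National (rule 6)? yes] AND [the applicant has an offer of skilled employment? yes] AND [Recognised National (rule 1)? yes] → satisfied.
rule 11 — Tier II Visitor: [the applicant's previous leave was not curtailed? no] OR [the applicant holds a valid certificate of sponsorship? yes] → satisfied.
rule 5 — Chargeable Entrant: [Tier II Visitor (rule 11)? yes] OR [the applicant has a qualifying family member in the territory? no] → satisfied.
rule 13 — Relevant Migrant: [the applicant's previous leave was not curtailed? no] OR [the applicant has a qualifying family member in the territory? no] OR [the applicant does not hold a valid certificate of sponsorship? no] → not satisfied.
rule 14 — Class-R Migrant: [the applicant has a qualifying family member in the territory? no] OR [the applicant is subject to a deportation order? no] → not satisfied.
rule 7 — Tier I Resident: the applicant holds a valid certificate of sponsorship? yes; the application was made out-of-country? yes; the applicant is a national of a visa-waiver state? yes — 3 of 3 hold (need ≥2) → satisfied.
rule 4 — Permitted National: not a Relevant Migrant (rule 13)? yes; Class-R Migrant (rule 14)? no; Tier I Resident (rule 7)? yes — 2 of 3 hold (need ≥2) → satisfied.
rule 2 — Designated Migrant: Assessable Entrant (rule 10)? yes; Chargeable Entrant (rule 5)? yes; Permitted National (rule 4)? yes — 3 of 3 hold (need ≥2) → satisfied.

Yes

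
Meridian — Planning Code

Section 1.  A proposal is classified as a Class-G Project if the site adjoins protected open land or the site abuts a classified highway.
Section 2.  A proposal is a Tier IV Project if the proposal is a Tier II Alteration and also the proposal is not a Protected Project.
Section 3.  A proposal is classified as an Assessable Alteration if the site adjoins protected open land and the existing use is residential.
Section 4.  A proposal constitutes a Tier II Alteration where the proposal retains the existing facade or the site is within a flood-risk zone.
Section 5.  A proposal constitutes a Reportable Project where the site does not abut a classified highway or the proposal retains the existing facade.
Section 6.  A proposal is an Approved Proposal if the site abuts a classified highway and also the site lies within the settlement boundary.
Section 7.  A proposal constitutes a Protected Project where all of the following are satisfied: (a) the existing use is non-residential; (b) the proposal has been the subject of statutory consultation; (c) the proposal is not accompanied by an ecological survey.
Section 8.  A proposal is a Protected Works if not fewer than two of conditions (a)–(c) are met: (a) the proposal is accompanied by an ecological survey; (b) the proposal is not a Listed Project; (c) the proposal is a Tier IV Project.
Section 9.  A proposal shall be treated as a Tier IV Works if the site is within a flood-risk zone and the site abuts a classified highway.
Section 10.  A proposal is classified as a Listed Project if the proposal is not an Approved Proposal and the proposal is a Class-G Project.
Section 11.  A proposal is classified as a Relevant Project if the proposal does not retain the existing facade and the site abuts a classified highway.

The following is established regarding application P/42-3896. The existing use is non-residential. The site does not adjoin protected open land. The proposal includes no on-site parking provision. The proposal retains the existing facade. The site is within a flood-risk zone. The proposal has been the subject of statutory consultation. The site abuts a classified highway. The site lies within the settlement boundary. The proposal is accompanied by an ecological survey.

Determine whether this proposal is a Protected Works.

section 6 — Approved Proposal: [the site abuts a classified highway? yes] AND [the site lies within the settlement boundary? yes] → satisfied.
section 1 — Class-G Project: [the site adjoins protected open land? no] OR [the site abuts a classified highway? yes] → satisfied.
section 10 — Listed Project: [not an Approved Proposal (section 6)? no] AND [Class-G Project (section 1)? yes] → not satisfied.
section 4 — Tier II Alteration: [the proposal retains the existing facade? yes] OR [the site is within a flood-risk zone? yes] → satisfied.
section 7 — Protected Project: [the existing use is non-residential? yes] AND [the proposal has been the subject of statutory consultation? yes] AND [the proposal is not accompanied by an ecological survey? no] → not satisfied.
section 2 — Tier IV Project: [Tier II Alteration (section 4)? yes] AND [not a Protected Project (section 7)? yes] → satisfied.
section 8 — Protected Works: the proposal is accompanied by an ecological survey? yes; not a Listed Project (section 10)? yes; Tier IV Project (section 2)? yes — 3 of 3 hold (need ≥2) → satisfied.

Yes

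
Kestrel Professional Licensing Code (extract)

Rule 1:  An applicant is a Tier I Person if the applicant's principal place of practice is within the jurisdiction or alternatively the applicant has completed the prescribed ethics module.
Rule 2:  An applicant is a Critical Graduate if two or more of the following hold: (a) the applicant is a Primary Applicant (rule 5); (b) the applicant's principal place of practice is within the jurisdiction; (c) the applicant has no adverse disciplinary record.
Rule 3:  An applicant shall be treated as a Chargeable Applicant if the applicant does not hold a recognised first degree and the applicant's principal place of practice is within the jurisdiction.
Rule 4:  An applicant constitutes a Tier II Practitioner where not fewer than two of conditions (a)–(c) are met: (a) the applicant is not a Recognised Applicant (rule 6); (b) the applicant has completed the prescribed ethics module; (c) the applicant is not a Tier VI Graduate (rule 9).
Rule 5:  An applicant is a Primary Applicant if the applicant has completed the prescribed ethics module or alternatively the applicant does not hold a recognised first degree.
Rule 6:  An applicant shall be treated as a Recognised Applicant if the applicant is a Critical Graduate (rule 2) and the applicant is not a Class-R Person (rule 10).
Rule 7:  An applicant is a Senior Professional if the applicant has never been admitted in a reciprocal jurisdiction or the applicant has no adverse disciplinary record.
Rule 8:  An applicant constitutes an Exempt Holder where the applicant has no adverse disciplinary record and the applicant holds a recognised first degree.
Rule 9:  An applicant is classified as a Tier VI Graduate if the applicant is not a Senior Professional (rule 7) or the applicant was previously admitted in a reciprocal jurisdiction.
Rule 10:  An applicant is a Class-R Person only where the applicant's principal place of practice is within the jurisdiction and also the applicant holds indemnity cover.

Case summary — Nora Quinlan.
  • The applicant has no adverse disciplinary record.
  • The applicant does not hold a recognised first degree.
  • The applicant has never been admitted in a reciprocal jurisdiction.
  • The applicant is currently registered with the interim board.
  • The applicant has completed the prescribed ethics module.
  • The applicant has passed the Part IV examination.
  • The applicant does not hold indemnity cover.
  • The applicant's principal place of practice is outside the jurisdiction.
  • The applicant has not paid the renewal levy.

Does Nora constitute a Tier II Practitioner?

Under rule 5: the applicant has completed the prescribed ethics module? yes; or the applicant does not hold a recognised first degree? yes. So the applicant is a Primary Applicant.
Under rule 2: Primary Applicant (rule 5)? yes; the applicant's principal place of practice is within the jurisdiction? no; the applicant has no adverse disciplinary record? yes — 2 of 3 hold (need ≥2) → satisfied.
Under rule 10: the applicant's principal place of practice is within the jurisdiction? no; and the applicant holds indemnity cover? no. So the applicant is not a Class-R Person.
Under rule 6: Critical Graduate (rule 2)? yes; and not a Class-R Person (rule 10)? yes. So the applicant is a Recognised Applicant.
Under rule 7: the applicant has never been admitted in a reciprocal jurisdiction? yes; or the applicant has no adverse disciplinary record? yes. So the applicant is a Senior Professional.
Under rule 9: not a Senior Professional (rule 7)? no; or the applicant was previously admitted in a reciprocal jurisdiction? no. So the applicant is not a Tier VI Graduate.
Under rule 4: not a Recognised Applicant (rule 6)? no; the applicant has completed the prescribed ethics module? yes; not a Tier VI Graduate (rule 9)? yes — 2 of 3 hold (need ≥2) → satisfied.

Yes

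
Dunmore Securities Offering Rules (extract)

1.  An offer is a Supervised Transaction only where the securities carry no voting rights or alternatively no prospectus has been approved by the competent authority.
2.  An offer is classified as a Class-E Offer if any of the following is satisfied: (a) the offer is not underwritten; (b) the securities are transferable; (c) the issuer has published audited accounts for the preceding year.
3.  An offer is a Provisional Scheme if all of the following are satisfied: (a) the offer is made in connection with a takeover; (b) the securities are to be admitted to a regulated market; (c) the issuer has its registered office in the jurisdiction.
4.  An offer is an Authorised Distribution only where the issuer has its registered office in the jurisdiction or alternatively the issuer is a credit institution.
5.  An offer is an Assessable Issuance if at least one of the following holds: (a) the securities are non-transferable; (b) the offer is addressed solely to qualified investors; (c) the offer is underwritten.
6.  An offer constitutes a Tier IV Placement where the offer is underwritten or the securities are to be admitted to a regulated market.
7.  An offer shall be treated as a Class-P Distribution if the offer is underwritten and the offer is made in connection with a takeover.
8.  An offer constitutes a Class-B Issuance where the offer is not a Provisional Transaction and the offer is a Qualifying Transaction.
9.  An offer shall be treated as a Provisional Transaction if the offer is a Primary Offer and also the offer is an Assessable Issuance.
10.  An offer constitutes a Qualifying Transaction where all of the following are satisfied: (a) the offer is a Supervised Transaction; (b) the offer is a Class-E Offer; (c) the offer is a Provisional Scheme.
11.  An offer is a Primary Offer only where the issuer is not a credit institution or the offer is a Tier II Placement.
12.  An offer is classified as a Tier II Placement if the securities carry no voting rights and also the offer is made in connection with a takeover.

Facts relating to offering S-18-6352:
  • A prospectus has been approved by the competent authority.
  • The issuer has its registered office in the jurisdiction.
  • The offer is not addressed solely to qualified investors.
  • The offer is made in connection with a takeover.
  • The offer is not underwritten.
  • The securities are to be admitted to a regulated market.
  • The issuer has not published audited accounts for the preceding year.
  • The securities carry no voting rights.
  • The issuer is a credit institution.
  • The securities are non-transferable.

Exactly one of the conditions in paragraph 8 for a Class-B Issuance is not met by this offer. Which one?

paragraph 12 — Tier II Placement: [the securities carry no voting rights? yes] AND [the offer is made in connection with a takeover? yes] → satisfied.
paragraph 11 — Primary Offer: [the issuer is not a credit institution? no] OR [Tier II Placement (paragraph 12)? yes] → satisfied.
paragraph 5 — Assessable Issuance: [the securities are non-transferable? yes] OR [the offer is addressed solely to qualified investors? no] OR [the offer is underwritten? no] → satisfied.
paragraph 9 — Provisional Transaction: [Primary Offer (paragraph 11)? yes] AND [Assessable Issuance (paragraph 5)? yes] → satisfied.
paragraph 1 — Supervised Transaction: [the securities carry no voting rights? yes] OR [no prospectus has been approved by the competent authority? no] → satisfied.
paragraph 2 — Class-E Offer: [the offer is not underwritten? yes] OR [the securities are transferable? no] OR [the issuer has published audited accounts for the preceding year? no] → satisfied.
paragraph 3 — Provisional Scheme: [the offer is made in connection with a takeover? yes] AND [the securities are to be admitted to a regulated market? yes] AND [the issuer has its registered office in the jurisdiction? yes] → satisfied.
paragraph 10 — Qualifying Transaction: [Supervised Transaction (paragraph 1)? yes] AND [Class-E Offer (paragraph 2)? yes] AND [Provisional Scheme (paragraph 3)? yes] → satisfied.
paragraph 8 — Class-B Issuance: [not a Provisional Transaction (paragraph 9)? no] AND [Qualifying Transaction (paragraph 10)? yes] → not satisfied.

Provisional Transaction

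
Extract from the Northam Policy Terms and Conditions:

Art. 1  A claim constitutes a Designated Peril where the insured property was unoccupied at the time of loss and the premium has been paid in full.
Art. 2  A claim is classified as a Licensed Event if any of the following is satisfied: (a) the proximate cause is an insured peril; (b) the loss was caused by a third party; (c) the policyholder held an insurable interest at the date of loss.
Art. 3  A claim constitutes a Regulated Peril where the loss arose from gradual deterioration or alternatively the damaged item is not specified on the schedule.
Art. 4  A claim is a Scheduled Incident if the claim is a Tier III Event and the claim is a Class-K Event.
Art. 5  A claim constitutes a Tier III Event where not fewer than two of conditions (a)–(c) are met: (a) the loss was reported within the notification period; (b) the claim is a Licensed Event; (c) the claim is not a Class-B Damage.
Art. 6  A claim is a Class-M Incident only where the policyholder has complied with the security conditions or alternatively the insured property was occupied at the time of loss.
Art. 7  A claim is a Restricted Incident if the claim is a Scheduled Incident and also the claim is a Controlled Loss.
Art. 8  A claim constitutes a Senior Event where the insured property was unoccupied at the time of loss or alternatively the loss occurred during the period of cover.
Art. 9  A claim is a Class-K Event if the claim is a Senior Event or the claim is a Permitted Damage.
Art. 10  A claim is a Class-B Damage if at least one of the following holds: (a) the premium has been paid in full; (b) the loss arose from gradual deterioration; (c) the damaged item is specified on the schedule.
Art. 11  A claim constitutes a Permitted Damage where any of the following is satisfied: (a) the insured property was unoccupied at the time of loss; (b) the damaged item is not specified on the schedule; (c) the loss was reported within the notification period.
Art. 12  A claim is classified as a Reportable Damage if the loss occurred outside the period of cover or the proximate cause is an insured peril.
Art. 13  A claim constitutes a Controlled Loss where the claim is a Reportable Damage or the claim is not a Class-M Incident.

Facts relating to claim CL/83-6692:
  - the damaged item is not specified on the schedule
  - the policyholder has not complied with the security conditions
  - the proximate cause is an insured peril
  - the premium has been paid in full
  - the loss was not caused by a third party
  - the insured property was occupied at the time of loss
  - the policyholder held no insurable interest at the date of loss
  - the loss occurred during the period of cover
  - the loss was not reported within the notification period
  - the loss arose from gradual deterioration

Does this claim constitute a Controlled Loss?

Yes

article 12 — Reportable Damage: [the loss occurred outside the period of cover? no] OR [the proximate cause is an insured peril? yes] → satisfied.
article 6 — Class-M Incident: [the policyholder has complied with the security conditions? no] OR [the insured property was occupied at the time of loss? yes] → satisfied.
article 13 — Controlled Loss: [Reportable Damage (article 12)? yes] OR [not a Class-M Incident (article 6)? no] → satisfied.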